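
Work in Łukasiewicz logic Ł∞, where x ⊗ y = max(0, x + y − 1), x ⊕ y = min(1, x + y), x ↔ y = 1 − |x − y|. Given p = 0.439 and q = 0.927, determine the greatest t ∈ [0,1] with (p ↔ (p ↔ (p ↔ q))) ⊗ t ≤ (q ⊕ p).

1.000

p ↔ q = 1 − |0.439 − 0.927| = 1 − 0.488 = 0.512
p ↔ (p ↔ q) = 1 − |0.439 − 0.512| = 1 − 0.073 = 0.927
p ↔ (p ↔ (p ↔ q)) = 1 − |0.439 − 0.927| = 1 − 0.488 = 0.512
So the left factor is p ↔ (p ↔ (p ↔ q)) = 0.512.
q ⊕ p = min(1, 0.927 + 0.439) = min(1, 1.366) = 1.000
So the right-hand bound is q ⊕ p = 1.000.
The residuum of the Łukasiewicz t-norm gives the supremum: min(1, 1 − 0.512 + 1.000).
1 − 0.512 + 1.000 = 1.488, so t = min(1, 1.488) = 1.000.
Check: 0.512 ⊗ 1.000 = max(0, 0.512) = 0.512 ≤ 1.000.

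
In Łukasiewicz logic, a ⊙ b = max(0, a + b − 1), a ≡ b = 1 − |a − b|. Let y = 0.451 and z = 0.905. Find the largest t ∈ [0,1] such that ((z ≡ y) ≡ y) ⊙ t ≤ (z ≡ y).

0.641

z ≡ y = 1 − |0.905 − 0.451| = 1 − 0.454 = 0.546
(z ≡ y) ≡ y = 1 − |0.546 − 0.451| = 1 − 0.095 = 0.905
So the left factor is (z ≡ y) ≡ y = 0.905.
So the right-hand bound is z ≡ y = 0.546.
The residuum of the Łukasiewicz t-norm gives the supremum: min(1, 1 − 0.905 + 0.546).
1 − 0.905 + 0.546 = 0.641, so t = min(1, 0.641) = 0.641.
Check: 0.905 ⊙ 0.641 = max(0, 0.546) = 0.546 ≤ 0.546.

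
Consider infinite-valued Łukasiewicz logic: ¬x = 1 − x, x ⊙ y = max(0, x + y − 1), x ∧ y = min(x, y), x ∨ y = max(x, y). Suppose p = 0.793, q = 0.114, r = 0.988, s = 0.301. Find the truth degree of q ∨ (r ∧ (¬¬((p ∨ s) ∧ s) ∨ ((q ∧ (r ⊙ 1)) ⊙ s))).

0.301

p ∨ s = max(0.793, 0.301) = 0.793
(p ∨ s) ∧ s = min(0.793, 0.301) = 0.301
¬((p ∨ s) ∧ s) = 1 − 0.301 = 0.699
¬¬((p ∨ s) ∧ s) = 1 − 0.699 = 0.301
r ⊙ 1 = max(0, 0.988 + 1.000 − 1) = max(0, 0.988) = 0.988
q ∧ (r ⊙ 1) = min(0.114, 0.988) = 0.114
(q ∧ (r ⊙ 1)) ⊙ s = max(0, 0.114 + 0.301 − 1) = max(0, -0.585) = 0.000
¬¬((p ∨ s) ∧ s) ∨ ((q ∧ (r ⊙ 1)) ⊙ s) = max(0.301, 0.000) = 0.301
r ∧ (¬¬((p ∨ s) ∧ s) ∨ ((q ∧ (r ⊙ 1)) ⊙ s)) = min(0.988, 0.301) = 0.301
q ∨ (r ∧ (¬¬((p ∨ s) ∧ s) ∨ ((q ∧ (r ⊙ 1)) ⊙ s))) = max(0.114, 0.301) = 0.301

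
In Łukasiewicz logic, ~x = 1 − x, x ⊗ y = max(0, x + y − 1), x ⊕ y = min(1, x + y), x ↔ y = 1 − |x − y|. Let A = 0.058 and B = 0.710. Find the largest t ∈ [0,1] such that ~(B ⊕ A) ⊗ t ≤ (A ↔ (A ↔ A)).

B ⊕ A = min(1, 0.710 + 0.058) = min(1, 0.768) = 0.768
~(B ⊕ A) = 1 − 0.768 = 0.232
So the left factor is ~(B ⊕ A) = 0.232.
A ↔ A = 1 − |0.058 − 0.058| = 1 − 0.000 = 1.000
A ↔ (A ↔ A) = 1 − |0.058 − 1.000| = 1 − 0.942 = 0.058
So the right-hand bound is A ↔ (A ↔ A) = 0.058.
The residuum of the Łukasiewicz t-norm gives the supremum: min(1, 1 − 0.232 + 0.058).
1 − 0.232 + 0.058 = 0.826, so t = min(1, 0.826) = 0.826.
Check: 0.232 ⊗ 0.826 = max(0, 0.058) = 0.058 ≤ 0.058.

0.826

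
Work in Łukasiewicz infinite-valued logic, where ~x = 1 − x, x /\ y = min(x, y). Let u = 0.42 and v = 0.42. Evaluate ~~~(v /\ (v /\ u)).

v /\ u = min(0.42, 0.42) = 0.42
v /\ (v /\ u) = min(0.42, 0.42) = 0.42
~(v /\ (v /\ u)) = 1 − 0.42 = 0.58
~~(v /\ (v /\ u)) = 1 − 0.58 = 0.42
~~~(v /\ (v /\ u)) = 1 − 0.42 = 0.58

0.58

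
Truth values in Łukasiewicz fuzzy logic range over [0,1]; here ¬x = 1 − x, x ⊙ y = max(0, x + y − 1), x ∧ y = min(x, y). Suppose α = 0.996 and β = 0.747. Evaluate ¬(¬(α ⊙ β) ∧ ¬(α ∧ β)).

0.747

α ⊙ β = max(0, 0.996 + 0.747 − 1) = max(0, 0.743) = 0.743
¬(α ⊙ β) = 1 − 0.743 = 0.257
α ∧ β = min(0.996, 0.747) = 0.747
¬(α ∧ β) = 1 − 0.747 = 0.253
¬(α ⊙ β) ∧ ¬(α ∧ β) = min(0.257, 0.253) = 0.253
¬(¬(α ⊙ β) ∧ ¬(α ∧ β)) = 1 − 0.253 = 0.747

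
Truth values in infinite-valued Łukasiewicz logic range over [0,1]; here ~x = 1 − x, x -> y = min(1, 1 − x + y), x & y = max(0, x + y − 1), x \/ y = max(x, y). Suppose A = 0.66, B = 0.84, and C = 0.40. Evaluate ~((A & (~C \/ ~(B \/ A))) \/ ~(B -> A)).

~C = 1 − 0.40 = 0.60
B \/ A = max(0.84, 0.66) = 0.84
~(B \/ A) = 1 − 0.84 = 0.16
~C \/ ~(B \/ A) = max(0.60, 0.16) = 0.60
A & (~C \/ ~(B \/ A)) = max(0, 0.66 + 0.60 − 1) = max(0, 0.26) = 0.26
B -> A = min(1, 1 − 0.84 + 0.66) = min(1, 0.82) = 0.82
~(B -> A) = 1 − 0.82 = 0.18
(A & (~C \/ ~(B \/ A))) \/ ~(B -> A) = max(0.26, 0.18) = 0.26
~((A & (~C \/ ~(B \/ A))) \/ ~(B -> A)) = 1 − 0.26 = 0.74

0.74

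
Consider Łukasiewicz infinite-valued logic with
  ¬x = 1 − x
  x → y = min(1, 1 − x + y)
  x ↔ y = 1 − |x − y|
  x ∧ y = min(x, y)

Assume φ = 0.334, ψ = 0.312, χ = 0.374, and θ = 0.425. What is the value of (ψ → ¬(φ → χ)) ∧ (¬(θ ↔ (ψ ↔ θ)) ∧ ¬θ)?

φ → χ = min(1, 1 − 0.334 + 0.374) = min(1, 1.040) = 1.000
¬(φ → χ) = 1 − 1.000 = 0.000
ψ → ¬(φ → χ) = min(1, 1 − 0.312 + 0.000) = min(1, 0.688) = 0.688
ψ ↔ θ = 1 − |0.312 − 0.425| = 1 − 0.113 = 0.887
θ ↔ (ψ ↔ θ) = 1 − |0.425 − 0.887| = 1 − 0.462 = 0.538
¬(θ ↔ (ψ ↔ θ)) = 1 − 0.538 = 0.462
¬θ = 1 − 0.425 = 0.575
¬(θ ↔ (ψ ↔ θ)) ∧ ¬θ = min(0.462, 0.575) = 0.462
(ψ → ¬(φ → χ)) ∧ (¬(θ ↔ (ψ ↔ θ)) ∧ ¬θ) = min(0.688, 0.462) = 0.462

0.462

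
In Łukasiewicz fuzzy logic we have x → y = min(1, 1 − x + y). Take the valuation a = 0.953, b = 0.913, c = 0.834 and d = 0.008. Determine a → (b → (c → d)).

c → d = min(1, 1 − 0.834 + 0.008) = min(1, 0.174) = 0.174
b → (c → d) = min(1, 1 − 0.913 + 0.174) = min(1, 0.261) = 0.261
a → (b → (c → d)) = min(1, 1 − 0.953 + 0.261) = min(1, 0.308) = 0.308

0.308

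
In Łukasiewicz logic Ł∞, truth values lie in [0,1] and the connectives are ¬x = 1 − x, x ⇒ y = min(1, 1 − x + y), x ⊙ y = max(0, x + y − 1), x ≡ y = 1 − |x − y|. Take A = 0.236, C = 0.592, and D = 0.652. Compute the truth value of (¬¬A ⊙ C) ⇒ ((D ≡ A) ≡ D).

1.000

¬A = 1 − 0.236 = 0.764
¬¬A = 1 − 0.764 = 0.236
¬¬A ⊙ C = max(0, 0.236 + 0.592 − 1) = max(0, -0.172) = 0.000
D ≡ A = 1 − |0.652 − 0.236| = 1 − 0.416 = 0.584
(D ≡ A) ≡ D = 1 − |0.584 − 0.652| = 1 − 0.068 = 0.932
(¬¬A ⊙ C) ⇒ ((D ≡ A) ≡ D) = min(1, 1 − 0.000 + 0.932) = min(1, 1.932) = 1.000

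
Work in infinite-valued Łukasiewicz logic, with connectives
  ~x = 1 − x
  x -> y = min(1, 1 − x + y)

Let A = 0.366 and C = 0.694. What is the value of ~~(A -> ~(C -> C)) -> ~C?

C -> C = min(1, 1 − 0.694 + 0.694) = min(1, 1.000) = 1.000
~(C -> C) = 1 − 1.000 = 0.000
A -> ~(C -> C) = min(1, 1 − 0.366 + 0.000) = min(1, 0.634) = 0.634
~(A -> ~(C -> C)) = 1 − 0.634 = 0.366
~~(A -> ~(C -> C)) = 1 − 0.366 = 0.634
~C = 1 − 0.694 = 0.306
~~(A -> ~(C -> C)) -> ~C = min(1, 1 − 0.634 + 0.306) = min(1, 0.672) = 0.672

0.672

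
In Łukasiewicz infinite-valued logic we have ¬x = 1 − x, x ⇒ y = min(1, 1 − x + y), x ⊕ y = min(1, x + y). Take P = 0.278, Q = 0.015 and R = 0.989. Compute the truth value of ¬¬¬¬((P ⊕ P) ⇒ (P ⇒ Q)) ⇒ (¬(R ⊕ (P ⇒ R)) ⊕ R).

0.989

P ⊕ P = min(1, 0.278 + 0.278) = min(1, 0.556) = 0.556
P ⇒ Q = min(1, 1 − 0.278 + 0.015) = min(1, 0.737) = 0.737
(P ⊕ P) ⇒ (P ⇒ Q) = min(1, 1 − 0.556 + 0.737) = min(1, 1.181) = 1.000
¬((P ⊕ P) ⇒ (P ⇒ Q)) = 1 − 1.000 = 0.000
¬¬((P ⊕ P) ⇒ (P ⇒ Q)) = 1 − 0.000 = 1.000
¬¬¬((P ⊕ P) ⇒ (P ⇒ Q)) = 1 − 1.000 = 0.000
¬¬¬¬((P ⊕ P) ⇒ (P ⇒ Q)) = 1 − 0.000 = 1.000
P ⇒ R = min(1, 1 − 0.278 + 0.989) = min(1, 1.711) = 1.000
R ⊕ (P ⇒ R) = min(1, 0.989 + 1.000) = min(1, 1.989) = 1.000
¬(R ⊕ (P ⇒ R)) = 1 − 1.000 = 0.000
¬(R ⊕ (P ⇒ R)) ⊕ R = min(1, 0.000 + 0.989) = min(1, 0.989) = 0.989
¬¬¬¬((P ⊕ P) ⇒ (P ⇒ Q)) ⇒ (¬(R ⊕ (P ⇒ R)) ⊕ R) = min(1, 1 − 1.000 + 0.989) = min(1, 0.989) = 0.989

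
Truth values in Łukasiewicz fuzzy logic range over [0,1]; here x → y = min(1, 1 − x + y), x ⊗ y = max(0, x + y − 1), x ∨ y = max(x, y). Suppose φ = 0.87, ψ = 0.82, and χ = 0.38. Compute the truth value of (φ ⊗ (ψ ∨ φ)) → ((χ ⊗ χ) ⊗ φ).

ψ ∨ φ = max(0.82, 0.87) = 0.87
φ ⊗ (ψ ∨ φ) = max(0, 0.87 + 0.87 − 1) = max(0, 0.74) = 0.74
χ ⊗ χ = max(0, 0.38 + 0.38 − 1) = max(0, -0.24) = 0.00
(χ ⊗ χ) ⊗ φ = max(0, 0.00 + 0.87 − 1) = max(0, -0.13) = 0.00
(φ ⊗ (ψ ∨ φ)) → ((χ ⊗ χ) ⊗ φ) = min(1, 1 − 0.74 + 0.00) = min(1, 0.26) = 0.26

0.26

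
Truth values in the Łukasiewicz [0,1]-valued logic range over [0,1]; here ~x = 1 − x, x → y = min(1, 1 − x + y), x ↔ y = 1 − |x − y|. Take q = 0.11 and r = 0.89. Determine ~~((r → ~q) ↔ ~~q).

~q = 1 − 0.11 = 0.89
r → ~q = min(1, 1 − 0.89 + 0.89) = min(1, 1.00) = 1.00
~~q = 1 − 0.89 = 0.11
(r → ~q) ↔ ~~q = 1 − |1.00 − 0.11| = 1 − 0.89 = 0.11
~((r → ~q) ↔ ~~q) = 1 − 0.11 = 0.89
~~((r → ~q) ↔ ~~q) = 1 − 0.89 = 0.11

0.11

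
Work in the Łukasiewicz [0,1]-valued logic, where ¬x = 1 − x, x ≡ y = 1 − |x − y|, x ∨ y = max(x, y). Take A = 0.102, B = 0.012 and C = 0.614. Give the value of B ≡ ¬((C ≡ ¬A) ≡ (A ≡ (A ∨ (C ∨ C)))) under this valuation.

¬A = 1 − 0.102 = 0.898
C ≡ ¬A = 1 − |0.614 − 0.898| = 1 − 0.284 = 0.716
C ∨ C = max(0.614, 0.614) = 0.614
A ∨ (C ∨ C) = max(0.102, 0.614) = 0.614
A ≡ (A ∨ (C ∨ C)) = 1 − |0.102 − 0.614| = 1 − 0.512 = 0.488
(C ≡ ¬A) ≡ (A ≡ (A ∨ (C ∨ C))) = 1 − |0.716 − 0.488| = 1 − 0.228 = 0.772
¬((C ≡ ¬A) ≡ (A ≡ (A ∨ (C ∨ C)))) = 1 − 0.772 = 0.228
B ≡ ¬((C ≡ ¬A) ≡ (A ≡ (A ∨ (C ∨ C)))) = 1 − |0.012 − 0.228| = 1 − 0.216 = 0.784

0.784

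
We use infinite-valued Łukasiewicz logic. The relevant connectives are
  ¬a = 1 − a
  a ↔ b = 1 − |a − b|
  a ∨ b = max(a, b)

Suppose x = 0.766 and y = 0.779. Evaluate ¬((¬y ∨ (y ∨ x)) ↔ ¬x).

0.545

¬y = 1 − 0.779 = 0.221
y ∨ x = max(0.779, 0.766) = 0.779
¬y ∨ (y ∨ x) = max(0.221, 0.779) = 0.779
¬x = 1 − 0.766 = 0.234
(¬y ∨ (y ∨ x)) ↔ ¬x = 1 − |0.779 − 0.234| = 1 − 0.545 = 0.455
¬((¬y ∨ (y ∨ x)) ↔ ¬x) = 1 − 0.455 = 0.545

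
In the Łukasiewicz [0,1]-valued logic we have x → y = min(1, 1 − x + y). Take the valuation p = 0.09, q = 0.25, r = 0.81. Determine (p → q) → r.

p → q = min(1, 1 − 0.09 + 0.25) = min(1, 1.16) = 1.00
(p → q) → r = min(1, 1 − 1.00 + 0.81) = min(1, 0.81) = 0.81

0.81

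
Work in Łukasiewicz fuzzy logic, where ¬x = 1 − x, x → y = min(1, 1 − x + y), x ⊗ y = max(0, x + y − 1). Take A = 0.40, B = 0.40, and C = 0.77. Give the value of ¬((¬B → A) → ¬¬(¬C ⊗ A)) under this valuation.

¬B = 1 − 0.40 = 0.60
¬B → A = min(1, 1 − 0.60 + 0.40) = min(1, 0.80) = 0.80
¬C = 1 − 0.77 = 0.23
¬C ⊗ A = max(0, 0.23 + 0.40 − 1) = max(0, -0.37) = 0.00
¬(¬C ⊗ A) = 1 − 0.00 = 1.00
¬¬(¬C ⊗ A) = 1 − 1.00 = 0.00
(¬B → A) → ¬¬(¬C ⊗ A) = min(1, 1 − 0.80 + 0.00) = min(1, 0.20) = 0.20
¬((¬B → A) → ¬¬(¬C ⊗ A)) = 1 − 0.20 = 0.80

0.80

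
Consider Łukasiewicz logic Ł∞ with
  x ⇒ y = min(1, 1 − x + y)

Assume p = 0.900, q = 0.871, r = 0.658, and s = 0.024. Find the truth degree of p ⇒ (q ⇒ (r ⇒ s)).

r ⇒ s = min(1, 1 − 0.658 + 0.024) = min(1, 0.366) = 0.366
q ⇒ (r ⇒ s) = min(1, 1 − 0.871 + 0.366) = min(1, 0.495) = 0.495
p ⇒ (q ⇒ (r ⇒ s)) = min(1, 1 − 0.900 + 0.495) = min(1, 0.595) = 0.595

0.595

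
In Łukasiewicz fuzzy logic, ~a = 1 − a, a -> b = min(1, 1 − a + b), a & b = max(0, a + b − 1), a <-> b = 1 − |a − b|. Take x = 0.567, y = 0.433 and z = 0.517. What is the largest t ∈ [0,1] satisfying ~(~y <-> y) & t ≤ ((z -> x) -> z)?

~y = 1 − 0.433 = 0.567
~y <-> y = 1 − |0.567 − 0.433| = 1 − 0.134 = 0.866
~(~y <-> y) = 1 − 0.866 = 0.134
So the left factor is ~(~y <-> y) = 0.134.
z -> x = min(1, 1 − 0.517 + 0.567) = min(1, 1.050) = 1.000
(z -> x) -> z = min(1, 1 − 1.000 + 0.517) = min(1, 0.517) = 0.517
So the right-hand bound is (z -> x) -> z = 0.517.
The residuum of the Łukasiewicz t-norm gives the supremum: min(1, 1 − 0.134 + 0.517).
1 − 0.134 + 0.517 = 1.383, so t = min(1, 1.383) = 1.000.
Check: 0.134 & 1.000 = max(0, 0.134) = 0.134 ≤ 0.517.

1.000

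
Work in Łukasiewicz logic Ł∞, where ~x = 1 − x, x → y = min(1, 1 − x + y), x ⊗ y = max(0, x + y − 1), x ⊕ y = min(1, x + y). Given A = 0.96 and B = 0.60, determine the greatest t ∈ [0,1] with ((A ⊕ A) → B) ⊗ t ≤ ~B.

A ⊕ A = min(1, 0.96 + 0.96) = min(1, 1.92) = 1.00
(A ⊕ A) → B = min(1, 1 − 1.00 + 0.60) = min(1, 0.60) = 0.60
So the left factor is (A ⊕ A) → B = 0.60.
~B = 1 − 0.60 = 0.40
So the right-hand bound is ~B = 0.40.
The residuum of the Łukasiewicz t-norm gives the supremum: min(1, 1 − 0.60 + 0.40).
1 − 0.60 + 0.40 = 0.80, so t = min(1, 0.80) = 0.80.
Check: 0.60 ⊗ 0.80 = max(0, 0.40) = 0.40 ≤ 0.40.

0.80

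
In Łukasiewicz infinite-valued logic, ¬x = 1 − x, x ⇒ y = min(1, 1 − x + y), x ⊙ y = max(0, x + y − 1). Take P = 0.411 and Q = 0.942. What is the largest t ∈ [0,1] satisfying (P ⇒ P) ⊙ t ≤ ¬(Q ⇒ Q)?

0.000

P ⇒ P = min(1, 1 − 0.411 + 0.411) = min(1, 1.000) = 1.000
So the left factor is P ⇒ P = 1.000.
Q ⇒ Q = min(1, 1 − 0.942 + 0.942) = min(1, 1.000) = 1.000
¬(Q ⇒ Q) = 1 − 1.000 = 0.000
So the right-hand bound is ¬(Q ⇒ Q) = 0.000.
The residuum of the Łukasiewicz t-norm gives the supremum: min(1, 1 − 1.000 + 0.000).
1 − 1.000 + 0.000 = 0.000, so t = min(1, 0.000) = 0.000.
Check: 1.000 ⊙ 0.000 = max(0, 0.000) = 0.000 ≤ 0.000.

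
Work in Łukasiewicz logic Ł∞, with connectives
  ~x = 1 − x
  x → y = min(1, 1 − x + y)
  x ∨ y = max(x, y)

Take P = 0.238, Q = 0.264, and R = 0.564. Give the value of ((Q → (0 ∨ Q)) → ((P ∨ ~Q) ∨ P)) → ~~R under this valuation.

0 ∨ Q = max(0.000, 0.264) = 0.264
Q → (0 ∨ Q) = min(1, 1 − 0.264 + 0.264) = min(1, 1.000) = 1.000
~Q = 1 − 0.264 = 0.736
P ∨ ~Q = max(0.238, 0.736) = 0.736
(P ∨ ~Q) ∨ P = max(0.736, 0.238) = 0.736
(Q → (0 ∨ Q)) → ((P ∨ ~Q) ∨ P) = min(1, 1 − 1.000 + 0.736) = min(1, 0.736) = 0.736
~R = 1 − 0.564 = 0.436
~~R = 1 − 0.436 = 0.564
((Q → (0 ∨ Q)) → ((P ∨ ~Q) ∨ P)) → ~~R = min(1, 1 − 0.736 + 0.564) = min(1, 0.828) = 0.828

0.828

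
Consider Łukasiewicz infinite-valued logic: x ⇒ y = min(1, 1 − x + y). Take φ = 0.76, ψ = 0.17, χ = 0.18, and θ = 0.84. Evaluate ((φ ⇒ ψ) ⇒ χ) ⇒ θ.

φ ⇒ ψ = min(1, 1 − 0.76 + 0.17) = min(1, 0.41) = 0.41
(φ ⇒ ψ) ⇒ χ = min(1, 1 − 0.41 + 0.18) = min(1, 0.77) = 0.77
((φ ⇒ ψ) ⇒ χ) ⇒ θ = min(1, 1 − 0.77 + 0.84) = min(1, 1.07) = 1.00

1.00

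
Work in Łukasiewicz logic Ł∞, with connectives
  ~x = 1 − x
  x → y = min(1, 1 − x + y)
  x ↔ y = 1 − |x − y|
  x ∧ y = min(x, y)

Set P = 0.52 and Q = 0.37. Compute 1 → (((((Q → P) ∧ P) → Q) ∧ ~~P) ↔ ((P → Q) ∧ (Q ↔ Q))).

0.67

Q → P = min(1, 1 − 0.37 + 0.52) = min(1, 1.15) = 1.00
(Q → P) ∧ P = min(1.00, 0.52) = 0.52
((Q → P) ∧ P) → Q = min(1, 1 − 0.52 + 0.37) = min(1, 0.85) = 0.85
~P = 1 − 0.52 = 0.48
~~P = 1 − 0.48 = 0.52
(((Q → P) ∧ P) → Q) ∧ ~~P = min(0.85, 0.52) = 0.52
P → Q = min(1, 1 − 0.52 + 0.37) = min(1, 0.85) = 0.85
Q ↔ Q = 1 − |0.37 − 0.37| = 1 − 0.00 = 1.00
(P → Q) ∧ (Q ↔ Q) = min(0.85, 1.00) = 0.85
((((Q → P) ∧ P) → Q) ∧ ~~P) ↔ ((P → Q) ∧ (Q ↔ Q)) = 1 − |0.52 − 0.85| = 1 − 0.33 = 0.67
1 → (((((Q → P) ∧ P) → Q) ∧ ~~P) ↔ ((P → Q) ∧ (Q ↔ Q))) = min(1, 1 − 1.00 + 0.67) = min(1, 0.67) = 0.67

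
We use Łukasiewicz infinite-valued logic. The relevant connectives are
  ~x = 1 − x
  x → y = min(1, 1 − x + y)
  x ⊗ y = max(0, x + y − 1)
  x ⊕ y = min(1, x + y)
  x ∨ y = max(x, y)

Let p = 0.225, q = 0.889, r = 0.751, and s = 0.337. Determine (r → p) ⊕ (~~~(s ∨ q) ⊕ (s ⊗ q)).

0.811

r → p = min(1, 1 − 0.751 + 0.225) = min(1, 0.474) = 0.474
s ∨ q = max(0.337, 0.889) = 0.889
~(s ∨ q) = 1 − 0.889 = 0.111
~~(s ∨ q) = 1 − 0.111 = 0.889
~~~(s ∨ q) = 1 − 0.889 = 0.111
s ⊗ q = max(0, 0.337 + 0.889 − 1) = max(0, 0.226) = 0.226
~~~(s ∨ q) ⊕ (s ⊗ q) = min(1, 0.111 + 0.226) = min(1, 0.337) = 0.337
(r → p) ⊕ (~~~(s ∨ q) ⊕ (s ⊗ q)) = min(1, 0.474 + 0.337) = min(1, 0.811) = 0.811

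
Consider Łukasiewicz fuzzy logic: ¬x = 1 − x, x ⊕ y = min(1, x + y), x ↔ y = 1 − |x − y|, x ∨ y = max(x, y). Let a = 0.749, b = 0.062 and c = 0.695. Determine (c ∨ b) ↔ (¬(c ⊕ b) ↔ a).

c ∨ b = max(0.695, 0.062) = 0.695
c ⊕ b = min(1, 0.695 + 0.062) = min(1, 0.757) = 0.757
¬(c ⊕ b) = 1 − 0.757 = 0.243
¬(c ⊕ b) ↔ a = 1 − |0.243 − 0.749| = 1 − 0.506 = 0.494
(c ∨ b) ↔ (¬(c ⊕ b) ↔ a) = 1 − |0.695 − 0.494| = 1 − 0.201 = 0.799

0.799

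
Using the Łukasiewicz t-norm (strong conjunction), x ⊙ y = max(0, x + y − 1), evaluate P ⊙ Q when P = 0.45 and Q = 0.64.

P ⊙ Q = max(0, 0.45 + 0.64 − 1) = max(0, 0.09) = 0.09
For comparison, the Gödel (minimum) t-norm min(x, y) would give 0.45.

0.09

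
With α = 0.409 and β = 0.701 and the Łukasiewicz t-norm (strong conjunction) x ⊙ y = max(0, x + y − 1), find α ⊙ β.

α ⊙ β = max(0, 0.409 + 0.701 − 1) = max(0, 0.110) = 0.110
For comparison, the Gödel (minimum) t-norm min(x, y) would give 0.409.

0.110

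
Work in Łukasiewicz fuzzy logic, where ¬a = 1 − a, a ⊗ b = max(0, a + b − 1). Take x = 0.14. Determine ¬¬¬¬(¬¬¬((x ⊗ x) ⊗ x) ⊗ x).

x ⊗ x = max(0, 0.14 + 0.14 − 1) = max(0, -0.72) = 0.00
(x ⊗ x) ⊗ x = max(0, 0.00 + 0.14 − 1) = max(0, -0.86) = 0.00
¬((x ⊗ x) ⊗ x) = 1 − 0.00 = 1.00
¬¬((x ⊗ x) ⊗ x) = 1 − 1.00 = 0.00
¬¬¬((x ⊗ x) ⊗ x) = 1 − 0.00 = 1.00
¬¬¬((x ⊗ x) ⊗ x) ⊗ x = max(0, 1.00 + 0.14 − 1) = max(0, 0.14) = 0.14
¬(¬¬¬((x ⊗ x) ⊗ x) ⊗ x) = 1 − 0.14 = 0.86
¬¬(¬¬¬((x ⊗ x) ⊗ x) ⊗ x) = 1 − 0.86 = 0.14
¬¬¬(¬¬¬((x ⊗ x) ⊗ x) ⊗ x) = 1 − 0.14 = 0.86
¬¬¬¬(¬¬¬((x ⊗ x) ⊗ x) ⊗ x) = 1 − 0.86 = 0.14

0.14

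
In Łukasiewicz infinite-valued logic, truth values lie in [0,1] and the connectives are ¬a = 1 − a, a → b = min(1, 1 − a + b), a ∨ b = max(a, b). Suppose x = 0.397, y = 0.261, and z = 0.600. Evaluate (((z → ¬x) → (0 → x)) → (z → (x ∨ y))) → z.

¬x = 1 − 0.397 = 0.603
z → ¬x = min(1, 1 − 0.600 + 0.603) = min(1, 1.003) = 1.000
0 → x = min(1, 1 − 0.000 + 0.397) = min(1, 1.397) = 1.000
(z → ¬x) → (0 → x) = min(1, 1 − 1.000 + 1.000) = min(1, 1.000) = 1.000
x ∨ y = max(0.397, 0.261) = 0.397
z → (x ∨ y) = min(1, 1 − 0.600 + 0.397) = min(1, 0.797) = 0.797
((z → ¬x) → (0 → x)) → (z → (x ∨ y)) = min(1, 1 − 1.000 + 0.797) = min(1, 0.797) = 0.797
(((z → ¬x) → (0 → x)) → (z → (x ∨ y))) → z = min(1, 1 − 0.797 + 0.600) = min(1, 0.803) = 0.803

0.803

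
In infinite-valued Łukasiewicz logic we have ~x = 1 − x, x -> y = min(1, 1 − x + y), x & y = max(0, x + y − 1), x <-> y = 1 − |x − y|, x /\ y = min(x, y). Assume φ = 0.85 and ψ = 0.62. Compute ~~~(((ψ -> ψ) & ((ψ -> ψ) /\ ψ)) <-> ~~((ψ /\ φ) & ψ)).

ψ -> ψ = min(1, 1 − 0.62 + 0.62) = min(1, 1.00) = 1.00
(ψ -> ψ) /\ ψ = min(1.00, 0.62) = 0.62
(ψ -> ψ) & ((ψ -> ψ) /\ ψ) = max(0, 1.00 + 0.62 − 1) = max(0, 0.62) = 0.62
ψ /\ φ = min(0.62, 0.85) = 0.62
(ψ /\ φ) & ψ = max(0, 0.62 + 0.62 − 1) = max(0, 0.24) = 0.24
~((ψ /\ φ) & ψ) = 1 − 0.24 = 0.76
~~((ψ /\ φ) & ψ) = 1 − 0.76 = 0.24
((ψ -> ψ) & ((ψ -> ψ) /\ ψ)) <-> ~~((ψ /\ φ) & ψ) = 1 − |0.62 − 0.24| = 1 − 0.38 = 0.62
~(((ψ -> ψ) & ((ψ -> ψ) /\ ψ)) <-> ~~((ψ /\ φ) & ψ)) = 1 − 0.62 = 0.38
~~(((ψ -> ψ) & ((ψ -> ψ) /\ ψ)) <-> ~~((ψ /\ φ) & ψ)) = 1 − 0.38 = 0.62
~~~(((ψ -> ψ) & ((ψ -> ψ) /\ ψ)) <-> ~~((ψ /\ φ) & ψ)) = 1 − 0.62 = 0.38

0.38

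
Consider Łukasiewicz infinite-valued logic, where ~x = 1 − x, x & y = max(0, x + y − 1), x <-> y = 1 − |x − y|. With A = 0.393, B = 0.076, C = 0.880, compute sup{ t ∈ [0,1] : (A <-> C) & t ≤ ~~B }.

A <-> C = 1 − |0.393 − 0.880| = 1 − 0.487 = 0.513
So the left factor is A <-> C = 0.513.
~B = 1 − 0.076 = 0.924
~~B = 1 − 0.924 = 0.076
So the right-hand bound is ~~B = 0.076.
The residuum of the Łukasiewicz t-norm gives the supremum: min(1, 1 − 0.513 + 0.076).
1 − 0.513 + 0.076 = 0.563, so t = min(1, 0.563) = 0.563.
Check: 0.513 & 0.563 = max(0, 0.076) = 0.076 ≤ 0.076.

0.563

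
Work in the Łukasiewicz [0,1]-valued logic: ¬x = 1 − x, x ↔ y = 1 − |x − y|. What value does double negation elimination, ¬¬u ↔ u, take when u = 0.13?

¬u = 1 − 0.13 = 0.87
¬¬u = 1 − 0.87 = 0.13
¬¬u ↔ u = 1 − |0.13 − 0.13| = 1 − 0.00 = 1.00
(As expected: always 1 in Ł∞ since negation is involutive.)

1.00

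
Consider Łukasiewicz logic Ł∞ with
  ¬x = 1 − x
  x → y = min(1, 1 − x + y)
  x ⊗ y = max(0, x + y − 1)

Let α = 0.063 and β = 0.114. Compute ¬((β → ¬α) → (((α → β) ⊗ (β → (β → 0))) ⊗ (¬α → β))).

¬α = 1 − 0.063 = 0.937
β → ¬α = min(1, 1 − 0.114 + 0.937) = min(1, 1.823) = 1.000
α → β = min(1, 1 − 0.063 + 0.114) = min(1, 1.051) = 1.000
β → 0 = min(1, 1 − 0.114 + 0.000) = min(1, 0.886) = 0.886
β → (β → 0) = min(1, 1 − 0.114 + 0.886) = min(1, 1.772) = 1.000
(α → β) ⊗ (β → (β → 0)) = max(0, 1.000 + 1.000 − 1) = max(0, 1.000) = 1.000
¬α → β = min(1, 1 − 0.937 + 0.114) = min(1, 0.177) = 0.177
((α → β) ⊗ (β → (β → 0))) ⊗ (¬α → β) = max(0, 1.000 + 0.177 − 1) = max(0, 0.177) = 0.177
(β → ¬α) → (((α → β) ⊗ (β → (β → 0))) ⊗ (¬α → β)) = min(1, 1 − 1.000 + 0.177) = min(1, 0.177) = 0.177
¬((β → ¬α) → (((α → β) ⊗ (β → (β → 0))) ⊗ (¬α → β))) = 1 − 0.177 = 0.823

0.823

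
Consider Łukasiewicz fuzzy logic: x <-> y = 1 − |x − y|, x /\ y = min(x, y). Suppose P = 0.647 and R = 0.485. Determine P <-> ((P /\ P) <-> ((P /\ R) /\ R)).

P /\ P = min(0.647, 0.647) = 0.647
P /\ R = min(0.647, 0.485) = 0.485
(P /\ R) /\ R = min(0.485, 0.485) = 0.485
(P /\ P) <-> ((P /\ R) /\ R) = 1 − |0.647 − 0.485| = 1 − 0.162 = 0.838
P <-> ((P /\ P) <-> ((P /\ R) /\ R)) = 1 − |0.647 − 0.838| = 1 − 0.191 = 0.809

0.809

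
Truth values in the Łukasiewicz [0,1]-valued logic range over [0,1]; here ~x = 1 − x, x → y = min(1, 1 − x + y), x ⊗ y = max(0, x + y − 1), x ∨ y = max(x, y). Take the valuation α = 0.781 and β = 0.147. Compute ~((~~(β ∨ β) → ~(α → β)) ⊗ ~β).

β ∨ β = max(0.147, 0.147) = 0.147
~(β ∨ β) = 1 − 0.147 = 0.853
~~(β ∨ β) = 1 − 0.853 = 0.147
α → β = min(1, 1 − 0.781 + 0.147) = min(1, 0.366) = 0.366
~(α → β) = 1 − 0.366 = 0.634
~~(β ∨ β) → ~(α → β) = min(1, 1 − 0.147 + 0.634) = min(1, 1.487) = 1.000
~β = 1 − 0.147 = 0.853
(~~(β ∨ β) → ~(α → β)) ⊗ ~β = max(0, 1.000 + 0.853 − 1) = max(0, 0.853) = 0.853
~((~~(β ∨ β) → ~(α → β)) ⊗ ~β) = 1 − 0.853 = 0.147

0.147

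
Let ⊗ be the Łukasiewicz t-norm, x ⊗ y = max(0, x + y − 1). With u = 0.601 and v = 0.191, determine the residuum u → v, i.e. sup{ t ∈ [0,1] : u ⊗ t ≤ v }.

The residuum of the Łukasiewicz t-norm gives the supremum: min(1, 1 − 0.601 + 0.191).
1 − 0.601 + 0.191 = 0.590, so t = min(1, 0.590) = 0.590.
Check: 0.601 ⊗ 0.590 = max(0, 0.191) = 0.191 ≤ 0.191.

0.590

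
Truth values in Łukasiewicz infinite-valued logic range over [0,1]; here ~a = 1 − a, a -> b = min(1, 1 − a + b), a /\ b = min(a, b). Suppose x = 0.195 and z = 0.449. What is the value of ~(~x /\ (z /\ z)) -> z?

0.898

~x = 1 − 0.195 = 0.805
z /\ z = min(0.449, 0.449) = 0.449
~x /\ (z /\ z) = min(0.805, 0.449) = 0.449
~(~x /\ (z /\ z)) = 1 − 0.449 = 0.551
~(~x /\ (z /\ z)) -> z = min(1, 1 − 0.551 + 0.449) = min(1, 0.898) = 0.898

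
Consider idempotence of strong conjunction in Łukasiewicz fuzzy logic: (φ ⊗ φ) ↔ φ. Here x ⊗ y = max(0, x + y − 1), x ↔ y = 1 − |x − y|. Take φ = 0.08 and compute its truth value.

φ ⊗ φ = max(0, 0.08 + 0.08 − 1) = max(0, -0.84) = 0.00
(φ ⊗ φ) ↔ φ = 1 − |0.00 − 0.08| = 1 − 0.08 = 0.92
(The value 0.92 < 1 shows this instance is not satisfied; fails in Ł∞ since a ⊗ a = max(0, 2a−1) ≠ a in general.)

0.92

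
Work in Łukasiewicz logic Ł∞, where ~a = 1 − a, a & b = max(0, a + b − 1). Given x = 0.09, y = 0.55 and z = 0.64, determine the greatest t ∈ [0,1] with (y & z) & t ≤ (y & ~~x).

y & z = max(0, 0.55 + 0.64 − 1) = max(0, 0.19) = 0.19
So the left factor is y & z = 0.19.
~x = 1 − 0.09 = 0.91
~~x = 1 − 0.91 = 0.09
y & ~~x = max(0, 0.55 + 0.09 − 1) = max(0, -0.36) = 0.00
So the right-hand bound is y & ~~x = 0.00.
The residuum of the Łukasiewicz t-norm gives the supremum: min(1, 1 − 0.19 + 0.00).
1 − 0.19 + 0.00 = 0.81, so t = min(1, 0.81) = 0.81.
Check: 0.19 & 0.81 = max(0, 0.00) = 0.00 ≤ 0.00.

0.81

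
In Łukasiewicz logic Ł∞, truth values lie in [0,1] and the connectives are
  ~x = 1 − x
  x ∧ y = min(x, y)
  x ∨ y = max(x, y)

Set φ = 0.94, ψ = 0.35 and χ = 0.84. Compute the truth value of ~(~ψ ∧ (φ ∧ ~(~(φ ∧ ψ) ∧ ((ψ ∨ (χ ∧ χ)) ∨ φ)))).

~ψ = 1 − 0.35 = 0.65
φ ∧ ψ = min(0.94, 0.35) = 0.35
~(φ ∧ ψ) = 1 − 0.35 = 0.65
χ ∧ χ = min(0.84, 0.84) = 0.84
ψ ∨ (χ ∧ χ) = max(0.35, 0.84) = 0.84
(ψ ∨ (χ ∧ χ)) ∨ φ = max(0.84, 0.94) = 0.94
~(φ ∧ ψ) ∧ ((ψ ∨ (χ ∧ χ)) ∨ φ) = min(0.65, 0.94) = 0.65
~(~(φ ∧ ψ) ∧ ((ψ ∨ (χ ∧ χ)) ∨ φ)) = 1 − 0.65 = 0.35
φ ∧ ~(~(φ ∧ ψ) ∧ ((ψ ∨ (χ ∧ χ)) ∨ φ)) = min(0.94, 0.35) = 0.35
~ψ ∧ (φ ∧ ~(~(φ ∧ ψ) ∧ ((ψ ∨ (χ ∧ χ)) ∨ φ))) = min(0.65, 0.35) = 0.35
~(~ψ ∧ (φ ∧ ~(~(φ ∧ ψ) ∧ ((ψ ∨ (χ ∧ χ)) ∨ φ)))) = 1 − 0.35 = 0.65

0.65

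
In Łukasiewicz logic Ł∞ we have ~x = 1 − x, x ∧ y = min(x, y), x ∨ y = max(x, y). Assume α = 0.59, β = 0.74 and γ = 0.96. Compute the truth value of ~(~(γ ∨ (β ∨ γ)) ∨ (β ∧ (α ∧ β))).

β ∨ γ = max(0.74, 0.96) = 0.96
γ ∨ (β ∨ γ) = max(0.96, 0.96) = 0.96
~(γ ∨ (β ∨ γ)) = 1 − 0.96 = 0.04
α ∧ β = min(0.59, 0.74) = 0.59
β ∧ (α ∧ β) = min(0.74, 0.59) = 0.59
~(γ ∨ (β ∨ γ)) ∨ (β ∧ (α ∧ β)) = max(0.04, 0.59) = 0.59
~(~(γ ∨ (β ∨ γ)) ∨ (β ∧ (α ∧ β))) = 1 − 0.59 = 0.41

0.41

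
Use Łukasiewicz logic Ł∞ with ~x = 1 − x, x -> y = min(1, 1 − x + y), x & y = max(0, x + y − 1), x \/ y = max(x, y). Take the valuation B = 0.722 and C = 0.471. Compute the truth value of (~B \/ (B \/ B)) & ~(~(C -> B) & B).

~B = 1 − 0.722 = 0.278
B \/ B = max(0.722, 0.722) = 0.722
~B \/ (B \/ B) = max(0.278, 0.722) = 0.722
C -> B = min(1, 1 − 0.471 + 0.722) = min(1, 1.251) = 1.000
~(C -> B) = 1 − 1.000 = 0.000
~(C -> B) & B = max(0, 0.000 + 0.722 − 1) = max(0, -0.278) = 0.000
~(~(C -> B) & B) = 1 − 0.000 = 1.000
(~B \/ (B \/ B)) & ~(~(C -> B) & B) = max(0, 0.722 + 1.000 − 1) = max(0, 0.722) = 0.722

0.722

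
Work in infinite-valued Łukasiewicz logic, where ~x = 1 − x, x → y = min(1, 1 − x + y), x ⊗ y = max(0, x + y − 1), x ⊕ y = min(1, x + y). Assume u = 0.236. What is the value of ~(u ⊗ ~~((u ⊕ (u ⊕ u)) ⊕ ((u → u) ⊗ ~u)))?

0.764

u ⊕ u = min(1, 0.236 + 0.236) = min(1, 0.472) = 0.472
u ⊕ (u ⊕ u) = min(1, 0.236 + 0.472) = min(1, 0.708) = 0.708
u → u = min(1, 1 − 0.236 + 0.236) = min(1, 1.000) = 1.000
~u = 1 − 0.236 = 0.764
(u → u) ⊗ ~u = max(0, 1.000 + 0.764 − 1) = max(0, 0.764) = 0.764
(u ⊕ (u ⊕ u)) ⊕ ((u → u) ⊗ ~u) = min(1, 0.708 + 0.764) = min(1, 1.472) = 1.000
~((u ⊕ (u ⊕ u)) ⊕ ((u → u) ⊗ ~u)) = 1 − 1.000 = 0.000
~~((u ⊕ (u ⊕ u)) ⊕ ((u → u) ⊗ ~u)) = 1 − 0.000 = 1.000
u ⊗ ~~((u ⊕ (u ⊕ u)) ⊕ ((u → u) ⊗ ~u)) = max(0, 0.236 + 1.000 − 1) = max(0, 0.236) = 0.236
~(u ⊗ ~~((u ⊕ (u ⊕ u)) ⊕ ((u → u) ⊗ ~u))) = 1 − 0.236 = 0.764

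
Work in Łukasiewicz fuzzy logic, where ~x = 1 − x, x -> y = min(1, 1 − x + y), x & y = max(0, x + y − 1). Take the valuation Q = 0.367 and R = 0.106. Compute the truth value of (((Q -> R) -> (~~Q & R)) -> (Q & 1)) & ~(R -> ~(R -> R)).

Q -> R = min(1, 1 − 0.367 + 0.106) = min(1, 0.739) = 0.739
~Q = 1 − 0.367 = 0.633
~~Q = 1 − 0.633 = 0.367
~~Q & R = max(0, 0.367 + 0.106 − 1) = max(0, -0.527) = 0.000
(Q -> R) -> (~~Q & R) = min(1, 1 − 0.739 + 0.000) = min(1, 0.261) = 0.261
Q & 1 = max(0, 0.367 + 1.000 − 1) = max(0, 0.367) = 0.367
((Q -> R) -> (~~Q & R)) -> (Q & 1) = min(1, 1 − 0.261 + 0.367) = min(1, 1.106) = 1.000
R -> R = min(1, 1 − 0.106 + 0.106) = min(1, 1.000) = 1.000
~(R -> R) = 1 − 1.000 = 0.000
R -> ~(R -> R) = min(1, 1 − 0.106 + 0.000) = min(1, 0.894) = 0.894
~(R -> ~(R -> R)) = 1 − 0.894 = 0.106
(((Q -> R) -> (~~Q & R)) -> (Q & 1)) & ~(R -> ~(R -> R)) = max(0, 1.000 + 0.106 − 1) = max(0, 0.106) = 0.106

0.106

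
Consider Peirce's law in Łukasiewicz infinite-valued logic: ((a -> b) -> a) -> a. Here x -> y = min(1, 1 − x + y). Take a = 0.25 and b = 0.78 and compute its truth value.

a -> b = min(1, 1 − 0.25 + 0.78) = min(1, 1.53) = 1.00
(a -> b) -> a = min(1, 1 − 1.00 + 0.25) = min(1, 0.25) = 0.25
((a -> b) -> a) -> a = min(1, 1 − 0.25 + 0.25) = min(1, 1.00) = 1.00

1.00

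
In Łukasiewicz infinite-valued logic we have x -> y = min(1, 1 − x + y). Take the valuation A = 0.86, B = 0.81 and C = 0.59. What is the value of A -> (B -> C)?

0.92

B -> C = min(1, 1 − 0.81 + 0.59) = min(1, 0.78) = 0.78
A -> (B -> C) = min(1, 1 − 0.86 + 0.78) = min(1, 0.92) = 0.92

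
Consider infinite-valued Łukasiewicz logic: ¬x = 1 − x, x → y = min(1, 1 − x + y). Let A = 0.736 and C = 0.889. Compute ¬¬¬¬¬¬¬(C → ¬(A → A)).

A → A = min(1, 1 − 0.736 + 0.736) = min(1, 1.000) = 1.000
¬(A → A) = 1 − 1.000 = 0.000
C → ¬(A → A) = min(1, 1 − 0.889 + 0.000) = min(1, 0.111) = 0.111
¬(C → ¬(A → A)) = 1 − 0.111 = 0.889
¬¬(C → ¬(A → A)) = 1 − 0.889 = 0.111
¬¬¬(C → ¬(A → A)) = 1 − 0.111 = 0.889
¬¬¬¬(C → ¬(A → A)) = 1 − 0.889 = 0.111
¬¬¬¬¬(C → ¬(A → A)) = 1 − 0.111 = 0.889
¬¬¬¬¬¬(C → ¬(A → A)) = 1 − 0.889 = 0.111
¬¬¬¬¬¬¬(C → ¬(A → A)) = 1 − 0.111 = 0.889

0.889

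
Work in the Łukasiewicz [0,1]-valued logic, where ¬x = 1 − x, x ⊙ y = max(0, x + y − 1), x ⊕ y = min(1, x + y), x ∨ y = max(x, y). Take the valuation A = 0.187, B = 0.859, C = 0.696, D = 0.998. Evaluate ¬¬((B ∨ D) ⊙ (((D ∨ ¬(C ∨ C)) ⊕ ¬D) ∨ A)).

B ∨ D = max(0.859, 0.998) = 0.998
C ∨ C = max(0.696, 0.696) = 0.696
¬(C ∨ C) = 1 − 0.696 = 0.304
D ∨ ¬(C ∨ C) = max(0.998, 0.304) = 0.998
¬D = 1 − 0.998 = 0.002
(D ∨ ¬(C ∨ C)) ⊕ ¬D = min(1, 0.998 + 0.002) = min(1, 1.000) = 1.000
((D ∨ ¬(C ∨ C)) ⊕ ¬D) ∨ A = max(1.000, 0.187) = 1.000
(B ∨ D) ⊙ (((D ∨ ¬(C ∨ C)) ⊕ ¬D) ∨ A) = max(0, 0.998 + 1.000 − 1) = max(0, 0.998) = 0.998
¬((B ∨ D) ⊙ (((D ∨ ¬(C ∨ C)) ⊕ ¬D) ∨ A)) = 1 − 0.998 = 0.002
¬¬((B ∨ D) ⊙ (((D ∨ ¬(C ∨ C)) ⊕ ¬D) ∨ A)) = 1 − 0.002 = 0.998

0.998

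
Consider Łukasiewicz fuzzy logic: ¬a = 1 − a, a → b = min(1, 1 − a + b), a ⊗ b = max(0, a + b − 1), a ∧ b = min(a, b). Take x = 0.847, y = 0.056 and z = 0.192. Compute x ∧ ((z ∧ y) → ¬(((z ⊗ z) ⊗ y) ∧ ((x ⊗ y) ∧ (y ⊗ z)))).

0.847

z ∧ y = min(0.192, 0.056) = 0.056
z ⊗ z = max(0, 0.192 + 0.192 − 1) = max(0, -0.616) = 0.000
(z ⊗ z) ⊗ y = max(0, 0.000 + 0.056 − 1) = max(0, -0.944) = 0.000
x ⊗ y = max(0, 0.847 + 0.056 − 1) = max(0, -0.097) = 0.000
y ⊗ z = max(0, 0.056 + 0.192 − 1) = max(0, -0.752) = 0.000
(x ⊗ y) ∧ (y ⊗ z) = min(0.000, 0.000) = 0.000
((z ⊗ z) ⊗ y) ∧ ((x ⊗ y) ∧ (y ⊗ z)) = min(0.000, 0.000) = 0.000
¬(((z ⊗ z) ⊗ y) ∧ ((x ⊗ y) ∧ (y ⊗ z))) = 1 − 0.000 = 1.000
(z ∧ y) → ¬(((z ⊗ z) ⊗ y) ∧ ((x ⊗ y) ∧ (y ⊗ z))) = min(1, 1 − 0.056 + 1.000) = min(1, 1.944) = 1.000
x ∧ ((z ∧ y) → ¬(((z ⊗ z) ⊗ y) ∧ ((x ⊗ y) ∧ (y ⊗ z)))) = min(0.847, 1.000) = 0.847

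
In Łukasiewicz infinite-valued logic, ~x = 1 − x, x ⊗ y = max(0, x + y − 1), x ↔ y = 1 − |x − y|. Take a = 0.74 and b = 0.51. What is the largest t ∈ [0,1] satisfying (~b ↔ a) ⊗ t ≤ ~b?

~b = 1 − 0.51 = 0.49
~b ↔ a = 1 − |0.49 − 0.74| = 1 − 0.25 = 0.75
So the left factor is ~b ↔ a = 0.75.
So the right-hand bound is ~b = 0.49.
The residuum of the Łukasiewicz t-norm gives the supremum: min(1, 1 − 0.75 + 0.49).
1 − 0.75 + 0.49 = 0.74, so t = min(1, 0.74) = 0.74.
Check: 0.75 ⊗ 0.74 = max(0, 0.49) = 0.49 ≤ 0.49.

0.74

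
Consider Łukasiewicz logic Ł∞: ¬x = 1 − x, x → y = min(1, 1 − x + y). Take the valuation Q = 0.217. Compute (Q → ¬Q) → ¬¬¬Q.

0.783

¬Q = 1 − 0.217 = 0.783
Q → ¬Q = min(1, 1 − 0.217 + 0.783) = min(1, 1.566) = 1.000
¬¬Q = 1 − 0.783 = 0.217
¬¬¬Q = 1 − 0.217 = 0.783
(Q → ¬Q) → ¬¬¬Q = min(1, 1 − 1.000 + 0.783) = min(1, 0.783) = 0.783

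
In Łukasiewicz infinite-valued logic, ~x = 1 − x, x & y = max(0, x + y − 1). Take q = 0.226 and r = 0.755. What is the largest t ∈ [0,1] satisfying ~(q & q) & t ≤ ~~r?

0.755

q & q = max(0, 0.226 + 0.226 − 1) = max(0, -0.548) = 0.000
~(q & q) = 1 − 0.000 = 1.000
So the left factor is ~(q & q) = 1.000.
~r = 1 − 0.755 = 0.245
~~r = 1 − 0.245 = 0.755
So the right-hand bound is ~~r = 0.755.
The residuum of the Łukasiewicz t-norm gives the supremum: min(1, 1 − 1.000 + 0.755).
1 − 1.000 + 0.755 = 0.755, so t = min(1, 0.755) = 0.755.
Check: 1.000 & 0.755 = max(0, 0.755) = 0.755 ≤ 0.755.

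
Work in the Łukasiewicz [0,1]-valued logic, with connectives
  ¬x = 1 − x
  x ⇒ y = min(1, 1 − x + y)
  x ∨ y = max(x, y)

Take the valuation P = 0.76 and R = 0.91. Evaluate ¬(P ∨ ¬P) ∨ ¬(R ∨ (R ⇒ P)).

¬P = 1 − 0.76 = 0.24
P ∨ ¬P = max(0.76, 0.24) = 0.76
¬(P ∨ ¬P) = 1 − 0.76 = 0.24
R ⇒ P = min(1, 1 − 0.91 + 0.76) = min(1, 0.85) = 0.85
R ∨ (R ⇒ P) = max(0.91, 0.85) = 0.91
¬(R ∨ (R ⇒ P)) = 1 − 0.91 = 0.09
¬(P ∨ ¬P) ∨ ¬(R ∨ (R ⇒ P)) = max(0.24, 0.09) = 0.24

0.24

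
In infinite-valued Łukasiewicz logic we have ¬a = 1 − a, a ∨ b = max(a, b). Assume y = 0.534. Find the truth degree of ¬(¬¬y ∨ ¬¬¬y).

¬y = 1 − 0.534 = 0.466
¬¬y = 1 − 0.466 = 0.534
¬¬¬y = 1 − 0.534 = 0.466
¬¬y ∨ ¬¬¬y = max(0.534, 0.466) = 0.534
¬(¬¬y ∨ ¬¬¬y) = 1 − 0.534 = 0.466

0.466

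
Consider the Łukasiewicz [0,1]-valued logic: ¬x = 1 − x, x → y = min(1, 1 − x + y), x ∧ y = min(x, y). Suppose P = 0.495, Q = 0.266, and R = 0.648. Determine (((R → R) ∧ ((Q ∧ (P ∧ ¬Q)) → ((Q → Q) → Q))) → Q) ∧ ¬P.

0.266

R → R = min(1, 1 − 0.648 + 0.648) = min(1, 1.000) = 1.000
¬Q = 1 − 0.266 = 0.734
P ∧ ¬Q = min(0.495, 0.734) = 0.495
Q ∧ (P ∧ ¬Q) = min(0.266, 0.495) = 0.266
Q → Q = min(1, 1 − 0.266 + 0.266) = min(1, 1.000) = 1.000
(Q → Q) → Q = min(1, 1 − 1.000 + 0.266) = min(1, 0.266) = 0.266
(Q ∧ (P ∧ ¬Q)) → ((Q → Q) → Q) = min(1, 1 − 0.266 + 0.266) = min(1, 1.000) = 1.000
(R → R) ∧ ((Q ∧ (P ∧ ¬Q)) → ((Q → Q) → Q)) = min(1.000, 1.000) = 1.000
((R → R) ∧ ((Q ∧ (P ∧ ¬Q)) → ((Q → Q) → Q))) → Q = min(1, 1 − 1.000 + 0.266) = min(1, 0.266) = 0.266
¬P = 1 − 0.495 = 0.505
(((R → R) ∧ ((Q ∧ (P ∧ ¬Q)) → ((Q → Q) → Q))) → Q) ∧ ¬P = min(0.266, 0.505) = 0.266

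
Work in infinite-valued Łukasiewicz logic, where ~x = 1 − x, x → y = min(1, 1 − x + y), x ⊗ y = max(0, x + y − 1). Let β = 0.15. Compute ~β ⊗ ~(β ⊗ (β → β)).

0.70

~β = 1 − 0.15 = 0.85
β → β = min(1, 1 − 0.15 + 0.15) = min(1, 1.00) = 1.00
β ⊗ (β → β) = max(0, 0.15 + 1.00 − 1) = max(0, 0.15) = 0.15
~(β ⊗ (β → β)) = 1 − 0.15 = 0.85
~β ⊗ ~(β ⊗ (β → β)) = max(0, 0.85 + 0.85 − 1) = max(0, 0.70) = 0.70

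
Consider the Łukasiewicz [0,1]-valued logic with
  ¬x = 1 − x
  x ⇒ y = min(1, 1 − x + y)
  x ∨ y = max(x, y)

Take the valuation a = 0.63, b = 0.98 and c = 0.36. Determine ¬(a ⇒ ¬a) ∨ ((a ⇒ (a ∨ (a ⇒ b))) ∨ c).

¬a = 1 − 0.63 = 0.37
a ⇒ ¬a = min(1, 1 − 0.63 + 0.37) = min(1, 0.74) = 0.74
¬(a ⇒ ¬a) = 1 − 0.74 = 0.26
a ⇒ b = min(1, 1 − 0.63 + 0.98) = min(1, 1.35) = 1.00
a ∨ (a ⇒ b) = max(0.63, 1.00) = 1.00
a ⇒ (a ∨ (a ⇒ b)) = min(1, 1 − 0.63 + 1.00) = min(1, 1.37) = 1.00
(a ⇒ (a ∨ (a ⇒ b))) ∨ c = max(1.00, 0.36) = 1.00
¬(a ⇒ ¬a) ∨ ((a ⇒ (a ∨ (a ⇒ b))) ∨ c) = max(0.26, 1.00) = 1.00

1.00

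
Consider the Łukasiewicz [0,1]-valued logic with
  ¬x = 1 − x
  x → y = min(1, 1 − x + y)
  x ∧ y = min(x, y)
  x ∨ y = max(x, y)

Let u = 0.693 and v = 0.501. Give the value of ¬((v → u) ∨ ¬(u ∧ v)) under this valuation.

0.000

v → u = min(1, 1 − 0.501 + 0.693) = min(1, 1.192) = 1.000
u ∧ v = min(0.693, 0.501) = 0.501
¬(u ∧ v) = 1 − 0.501 = 0.499
(v → u) ∨ ¬(u ∧ v) = max(1.000, 0.499) = 1.000
¬((v → u) ∨ ¬(u ∧ v)) = 1 − 1.000 = 0.000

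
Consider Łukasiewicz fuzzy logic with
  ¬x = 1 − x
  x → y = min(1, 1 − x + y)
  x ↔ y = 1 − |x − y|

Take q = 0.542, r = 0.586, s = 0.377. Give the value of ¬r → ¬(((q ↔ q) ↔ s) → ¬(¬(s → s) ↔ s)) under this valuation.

0.586

¬r = 1 − 0.586 = 0.414
q ↔ q = 1 − |0.542 − 0.542| = 1 − 0.000 = 1.000
(q ↔ q) ↔ s = 1 − |1.000 − 0.377| = 1 − 0.623 = 0.377
s → s = min(1, 1 − 0.377 + 0.377) = min(1, 1.000) = 1.000
¬(s → s) = 1 − 1.000 = 0.000
¬(s → s) ↔ s = 1 − |0.000 − 0.377| = 1 − 0.377 = 0.623
¬(¬(s → s) ↔ s) = 1 − 0.623 = 0.377
((q ↔ q) ↔ s) → ¬(¬(s → s) ↔ s) = min(1, 1 − 0.377 + 0.377) = min(1, 1.000) = 1.000
¬(((q ↔ q) ↔ s) → ¬(¬(s → s) ↔ s)) = 1 − 1.000 = 0.000
¬r → ¬(((q ↔ q) ↔ s) → ¬(¬(s → s) ↔ s)) = min(1, 1 − 0.414 + 0.000) = min(1, 0.586) = 0.586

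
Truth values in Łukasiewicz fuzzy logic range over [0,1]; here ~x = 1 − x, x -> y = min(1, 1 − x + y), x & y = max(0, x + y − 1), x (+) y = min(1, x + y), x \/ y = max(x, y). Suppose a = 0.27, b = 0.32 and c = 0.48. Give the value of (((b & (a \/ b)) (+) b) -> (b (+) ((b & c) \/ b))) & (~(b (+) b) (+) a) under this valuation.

0.63

a \/ b = max(0.27, 0.32) = 0.32
b & (a \/ b) = max(0, 0.32 + 0.32 − 1) = max(0, -0.36) = 0.00
(b & (a \/ b)) (+) b = min(1, 0.00 + 0.32) = min(1, 0.32) = 0.32
b & c = max(0, 0.32 + 0.48 − 1) = max(0, -0.20) = 0.00
(b & c) \/ b = max(0.00, 0.32) = 0.32
b (+) ((b & c) \/ b) = min(1, 0.32 + 0.32) = min(1, 0.64) = 0.64
((b & (a \/ b)) (+) b) -> (b (+) ((b & c) \/ b)) = min(1, 1 − 0.32 + 0.64) = min(1, 1.32) = 1.00
b (+) b = min(1, 0.32 + 0.32) = min(1, 0.64) = 0.64
~(b (+) b) = 1 − 0.64 = 0.36
~(b (+) b) (+) a = min(1, 0.36 + 0.27) = min(1, 0.63) = 0.63
(((b & (a \/ b)) (+) b) -> (b (+) ((b & c) \/ b))) & (~(b (+) b) (+) a) = max(0, 1.00 + 0.63 − 1) = max(0, 0.63) = 0.63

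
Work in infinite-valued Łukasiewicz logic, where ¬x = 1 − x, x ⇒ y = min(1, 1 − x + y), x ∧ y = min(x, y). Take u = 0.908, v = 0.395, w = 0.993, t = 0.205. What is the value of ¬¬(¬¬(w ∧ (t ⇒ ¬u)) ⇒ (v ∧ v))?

¬u = 1 − 0.908 = 0.092
t ⇒ ¬u = min(1, 1 − 0.205 + 0.092) = min(1, 0.887) = 0.887
w ∧ (t ⇒ ¬u) = min(0.993, 0.887) = 0.887
¬(w ∧ (t ⇒ ¬u)) = 1 − 0.887 = 0.113
¬¬(w ∧ (t ⇒ ¬u)) = 1 − 0.113 = 0.887
v ∧ v = min(0.395, 0.395) = 0.395
¬¬(w ∧ (t ⇒ ¬u)) ⇒ (v ∧ v) = min(1, 1 − 0.887 + 0.395) = min(1, 0.508) = 0.508
¬(¬¬(w ∧ (t ⇒ ¬u)) ⇒ (v ∧ v)) = 1 − 0.508 = 0.492
¬¬(¬¬(w ∧ (t ⇒ ¬u)) ⇒ (v ∧ v)) = 1 − 0.492 = 0.508

0.508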